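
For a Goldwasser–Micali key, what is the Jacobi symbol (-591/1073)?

-1

Reduce the numerator: -591 ≡ 482 (mod 1073), so (-591/1073) = (482/1073).
Factor out 2: 482 = 2·241. Since 1073 ≡ 1 (mod 8), (2/1073) = +1. Now have (241/1073).
241 ≡ 1 (mod 4), so quadratic reciprocity gives (241/1073) = (1073/241). Reduce: 1073 ≡ 109 (mod 241). Now have (109/241).
109 ≡ 1 (mod 4), so quadratic reciprocity gives (109/241) = (241/109). Reduce: 241 ≡ 23 (mod 109). Now have (23/109).
109 ≡ 1 (mod 4), so quadratic reciprocity gives (23/109) = (109/23). Reduce: 109 ≡ 17 (mod 23). Now have (17/23).
17 ≡ 1 (mod 4), so quadratic reciprocity gives (17/23) = (23/17). Reduce: 23 ≡ 6 (mod 17). Now have (6/17).
Factor out 2: 6 = 2·3. Since 17 ≡ 1 (mod 8), (2/17) = +1. Now have (3/17).
17 ≡ 1 (mod 4), so quadratic reciprocity gives (3/17) = (17/3). Reduce: 17 ≡ 2 (mod 3). Now have (2/3).
Factor out 2: 2 = 2. Since 3 ≡ 3 (mod 8), (2/3) = -1. Now have -(1/3).
(1/3) = 1. Collecting the sign factors: -1.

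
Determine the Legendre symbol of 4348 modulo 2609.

(4348/2609)
  = (1739/2609)    [4348 ≡ 1739 mod 2609]
  = (2609/1739)    [QR: 2609 ≡ 1 mod 4, sign kept]
  = (870/1739)    [2609 ≡ 870 mod 1739]
  = -(435/1739)    [1739 ≡ 3 mod 8 ⇒ (2/1739) = -1]
  = (1739/435)    [QR: both ≡ 3 mod 4, sign flips]
  = (434/435)    [1739 ≡ 434 mod 435]
  = -(217/435)    [435 ≡ 3 mod 8 ⇒ (2/435) = -1]
  = -(435/217)    [QR: 217 ≡ 1 mod 4, sign kept]
  = -(1/217)    [435 ≡ 1 mod 217]
  = -1    [(1/217) = 1]

-1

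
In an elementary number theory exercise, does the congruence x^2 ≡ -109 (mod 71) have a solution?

no

Reduce the numerator: -109 ≡ 33 (mod 71), so (-109|71) = (33|71).
33 ≡ 1 (mod 4), so quadratic reciprocity gives (33|71) = (71|33). Reduce: 71 ≡ 5 (mod 33). Now have (5|33).
5 ≡ 1 (mod 4), so quadratic reciprocity gives (5|33) = (33|5). Reduce: 33 ≡ 3 (mod 5). Now have (3|5).
5 ≡ 1 (mod 4), so quadratic reciprocity gives (3|5) = (5|3). Reduce: 5 ≡ 2 (mod 3). Now have (2|3).
Factor out 2: 2 = 2. Since 3 ≡ 3 (mod 8), (2|3) = -1. Now have -(1|3).
(1|3) = 1. Collecting the sign factors: -1.
(-109|71) = -1, and 71 is prime, so -109 is not a quadratic residue mod 71.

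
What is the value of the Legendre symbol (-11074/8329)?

-1

Pull out -1: (-11074/8329) = (-1/8329)·(11074/8329). Since 8329 ≡ 1 (mod 4), (-1/8329) = +1. Now have (11074/8329).
Reduce the numerator: 11074 ≡ 2745 (mod 8329), so (11074/8329) = (2745/8329).
2745 ≡ 1 (mod 4), so quadratic reciprocity gives (2745/8329) = (8329/2745). Reduce: 8329 ≡ 94 (mod 2745). Now have (94/2745).
Factor out 2: 94 = 2·47. Since 2745 ≡ 1 (mod 8), (2/2745) = +1. Now have (47/2745).
2745 ≡ 1 (mod 4), so quadratic reciprocity gives (47/2745) = (2745/47). Reduce: 2745 ≡ 19 (mod 47). Now have (19/47).
Both 19 ≡ 3 and 47 ≡ 3 (mod 4), so reciprocity gives (19/47) = -(47/19). Reduce: 47 ≡ 9 (mod 19). Now have -(9/19).
9 ≡ 1 (mod 4), so quadratic reciprocity gives (9/19) = (19/9). Reduce: 19 ≡ 1 (mod 9). Now have -(1/9).
(1/9) = 1. Collecting the sign factors: -1.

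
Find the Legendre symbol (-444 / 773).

-1

(-444 / 773)
  = (329 / 773)    [-444 ≡ 329 mod 773]
  = (773 / 329)    [QR: 329 ≡ 1 mod 4, sign kept]
  = (115 / 329)    [773 ≡ 115 mod 329]
  = (329 / 115)    [QR: 329 ≡ 1 mod 4, sign kept]
  = (99 / 115)    [329 ≡ 99 mod 115]
  = -(115 / 99)    [QR: both ≡ 3 mod 4, sign flips]
  = -(16 / 99)    [115 ≡ 16 mod 99]
  = -(1 / 99)    [99 ≡ 3 mod 8 ⇒ (2 / 99)^4 = +1]
  = -1    [(1 / 99) = 1]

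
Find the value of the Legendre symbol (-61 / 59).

1

Reduce the numerator: -61 ≡ 57 (mod 59), so (-61 / 59) = (57 / 59).
57 ≡ 1 (mod 4), so quadratic reciprocity gives (57 / 59) = (59 / 57). Reduce: 59 ≡ 2 (mod 57). Now have (2 / 57).
Factor out 2: 2 = 2. Since 57 ≡ 1 (mod 8), (2 / 57) = +1. Now have (1 / 57).
(1 / 57) = 1. Collecting the sign factors: 1.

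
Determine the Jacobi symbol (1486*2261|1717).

0

By multiplicativity, (1486·2261|1717) = (1486|1717)·(2261|1717).
First factor (1486|1717):
Factor out 2: 1486 = 2·743. Since 1717 ≡ 5 (mod 8), (2|1717) = -1. Now have -(743|1717).
1717 ≡ 1 (mod 4), so quadratic reciprocity gives (743|1717) = (1717|743). Reduce: 1717 ≡ 231 (mod 743). Now have -(231|743).
Both 231 ≡ 3 and 743 ≡ 3 (mod 4), so reciprocity gives (231|743) = -(743|231). Reduce: 743 ≡ 50 (mod 231). Now have (50|231).
Factor out 2: 50 = 2·25. Since 231 ≡ 7 (mod 8), (2|231) = +1. Now have (25|231).
25 ≡ 1 (mod 4), so quadratic reciprocity gives (25|231) = (231|25). Reduce: 231 ≡ 6 (mod 25). Now have (6|25).
Factor out 2: 6 = 2·3. Since 25 ≡ 1 (mod 8), (2|25) = +1. Now have (3|25).
25 ≡ 1 (mod 4), so quadratic reciprocity gives (3|25) = (25|3). Reduce: 25 ≡ 1 (mod 3). Now have (1|3).
(1|3) = 1. Collecting the sign factors: 1.
Second factor (2261|1717):
Reduce the numerator: 2261 ≡ 544 (mod 1717), so (2261|1717) = (544|1717).
Factor out 2: 544 = 2^5·17. Since 1717 ≡ 5 (mod 8), (2|1717) = -1, and (2|1717)^5 = -1. Now have -(17|1717).
17 ≡ 1 (mod 4), so quadratic reciprocity gives (17|1717) = (1717|17). Reduce: 1717 ≡ 0 (mod 17). Now have -(0|17).
The numerator is now 0 with denominator 17 > 1: the symbol is 0.
Product: (1)·(0) = 0.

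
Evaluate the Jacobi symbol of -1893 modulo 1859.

(-1893/1859)
  = -(1893/1859)    [1859 ≡ 3 mod 4 ⇒ (-1/1859) = -1]
  = -(34/1859)    [1893 ≡ 34 mod 1859]
  = (17/1859)    [1859 ≡ 3 mod 8 ⇒ (2/1859) = -1]
  = (1859/17)    [QR: 17 ≡ 1 mod 4, sign kept]
  = (6/17)    [1859 ≡ 6 mod 17]
  = (3/17)    [17 ≡ 1 mod 8 ⇒ (2/17) = +1]
  = (17/3)    [QR: 17 ≡ 1 mod 4, sign kept]
  = (2/3)    [17 ≡ 2 mod 3]
  = -(1/3)    [3 ≡ 3 mod 8 ⇒ (2/3) = -1]
  = -1    [(1/3) = 1]

-1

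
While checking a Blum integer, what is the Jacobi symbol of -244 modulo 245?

(-244|245)
  = (1|245)    [-244 ≡ 1 mod 245]
  = 1    [(1|245) = 1]

1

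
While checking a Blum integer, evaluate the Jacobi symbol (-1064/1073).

1

Reduce the numerator: -1064 ≡ 9 (mod 1073), so (-1064/1073) = (9/1073).
9 ≡ 1 (mod 4), so quadratic reciprocity gives (9/1073) = (1073/9). Reduce: 1073 ≡ 2 (mod 9). Now have (2/9).
Factor out 2: 2 = 2. Since 9 ≡ 1 (mod 8), (2/9) = +1. Now have (1/9).
(1/9) = 1. Collecting the sign factors: 1.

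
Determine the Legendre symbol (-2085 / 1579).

1

Reduce the numerator: -2085 ≡ 1073 (mod 1579), so (-2085 / 1579) = (1073 / 1579).
1073 ≡ 1 (mod 4), so quadratic reciprocity gives (1073 / 1579) = (1579 / 1073). Reduce: 1579 ≡ 506 (mod 1073). Now have (506 / 1073).
Factor out 2: 506 = 2·253. Since 1073 ≡ 1 (mod 8), (2 / 1073) = +1. Now have (253 / 1073).
253 ≡ 1 (mod 4), so quadratic reciprocity gives (253 / 1073) = (1073 / 253). Reduce: 1073 ≡ 61 (mod 253). Now have (61 / 253).
61 ≡ 1 (mod 4), so quadratic reciprocity gives (61 / 253) = (253 / 61). Reduce: 253 ≡ 9 (mod 61). Now have (9 / 61).
9 ≡ 1 (mod 4), so quadratic reciprocity gives (9 / 61) = (61 / 9). Reduce: 61 ≡ 7 (mod 9). Now have (7 / 9).
9 ≡ 1 (mod 4), so quadratic reciprocity gives (7 / 9) = (9 / 7). Reduce: 9 ≡ 2 (mod 7). Now have (2 / 7).
Factor out 2: 2 = 2. Since 7 ≡ 7 (mod 8), (2 / 7) = +1. Now have (1 / 7).
(1 / 7) = 1. Collecting the sign factors: 1.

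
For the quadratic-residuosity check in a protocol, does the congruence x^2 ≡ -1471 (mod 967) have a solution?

yes

Pull out -1: (-1471|967) = (-1|967)·(1471|967). Since 967 ≡ 3 (mod 4), (-1|967) = -1. Now have -(1471|967).
Reduce the numerator: 1471 ≡ 504 (mod 967), so (1471|967) = (504|967).
Factor out 2: 504 = 2^3·63. Since 967 ≡ 7 (mod 8), (2|967) = +1, and (2|967)^3 = +1. Now have -(63|967).
Both 63 ≡ 3 and 967 ≡ 3 (mod 4), so reciprocity gives (63|967) = -(967|63). Reduce: 967 ≡ 22 (mod 63). Now have (22|63).
Factor out 2: 22 = 2·11. Since 63 ≡ 7 (mod 8), (2|63) = +1. Now have (11|63).
Both 11 ≡ 3 and 63 ≡ 3 (mod 4), so reciprocity gives (11|63) = -(63|11). Reduce: 63 ≡ 8 (mod 11). Now have -(8|11).
Factor out 2: 8 = 2^3. Since 11 ≡ 3 (mod 8), (2|11) = -1, and (2|11)^3 = -1. Now have (1|11).
(1|11) = 1. Collecting the sign factors: 1.
(-1471|967) = 1, and 967 is prime, so -1471 is a quadratic residue mod 967.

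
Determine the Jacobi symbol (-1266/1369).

(-1266/1369)
  = (1266/1369)    [1369 ≡ 1 mod 4 ⇒ (-1/1369) = +1]
  = (633/1369)    [1369 ≡ 1 mod 8 ⇒ (2/1369) = +1]
  = (1369/633)    [QR: 633 ≡ 1 mod 4, sign kept]
  = (103/633)    [1369 ≡ 103 mod 633]
  = (633/103)    [QR: 633 ≡ 1 mod 4, sign kept]
  = (15/103)    [633 ≡ 15 mod 103]
  = -(103/15)    [QR: both ≡ 3 mod 4, sign flips]
  = -(13/15)    [103 ≡ 13 mod 15]
  = -(15/13)    [QR: 13 ≡ 1 mod 4, sign kept]
  = -(2/13)    [15 ≡ 2 mod 13]
  = (1/13)    [13 ≡ 5 mod 8 ⇒ (2/13) = -1]
  = 1    [(1/13) = 1]

1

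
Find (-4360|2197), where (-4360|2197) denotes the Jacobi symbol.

-1

Reduce the numerator: -4360 ≡ 34 (mod 2197), so (-4360|2197) = (34|2197).
Factor out 2: 34 = 2·17. Since 2197 ≡ 5 (mod 8), (2|2197) = -1. Now have -(17|2197).
17 ≡ 1 (mod 4), so quadratic reciprocity gives (17|2197) = (2197|17). Reduce: 2197 ≡ 4 (mod 17). Now have -(4|17).
Factor out 2: 4 = 2^2. Since 17 ≡ 1 (mod 8), (2|17) = +1, and (2|17)^2 = +1. Now have -(1|17).
(1|17) = 1. Collecting the sign factors: -1.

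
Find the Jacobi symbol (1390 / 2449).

1

Factor out 2: 1390 = 2·695. Since 2449 ≡ 1 (mod 8), (2 / 2449) = +1. Now have (695 / 2449).
2449 ≡ 1 (mod 4), so quadratic reciprocity gives (695 / 2449) = (2449 / 695). Reduce: 2449 ≡ 364 (mod 695). Now have (364 / 695).
Factor out 2: 364 = 2^2·91. Since 695 ≡ 7 (mod 8), (2 / 695) = +1, and (2 / 695)^2 = +1. Now have (91 / 695).
Both 91 ≡ 3 and 695 ≡ 3 (mod 4), so reciprocity gives (91 / 695) = -(695 / 91). Reduce: 695 ≡ 58 (mod 91). Now have -(58 / 91).
Factor out 2: 58 = 2·29. Since 91 ≡ 3 (mod 8), (2 / 91) = -1. Now have (29 / 91).
29 ≡ 1 (mod 4), so quadratic reciprocity gives (29 / 91) = (91 / 29). Reduce: 91 ≡ 4 (mod 29). Now have (4 / 29).
Factor out 2: 4 = 2^2. Since 29 ≡ 5 (mod 8), (2 / 29) = -1, and (2 / 29)^2 = +1. Now have (1 / 29).
(1 / 29) = 1. Collecting the sign factors: 1.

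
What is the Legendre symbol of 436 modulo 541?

1

Factor out 2: 436 = 2^2·109. Since 541 ≡ 5 (mod 8), (2|541) = -1, and (2|541)^2 = +1. Now have (109|541).
109 ≡ 1 (mod 4), so quadratic reciprocity gives (109|541) = (541|109). Reduce: 541 ≡ 105 (mod 109). Now have (105|109).
105 ≡ 1 (mod 4), so quadratic reciprocity gives (105|109) = (109|105). Reduce: 109 ≡ 4 (mod 105). Now have (4|105).
Factor out 2: 4 = 2^2. Since 105 ≡ 1 (mod 8), (2|105) = +1, and (2|105)^2 = +1. Now have (1|105).
(1|105) = 1. Collecting the sign factors: 1.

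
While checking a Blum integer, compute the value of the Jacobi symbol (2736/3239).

-1

(2736/3239)
  = (171/3239)    [3239 ≡ 7 mod 8 ⇒ (2/3239)^4 = +1]
  = -(3239/171)    [QR: both ≡ 3 mod 4, sign flips]
  = -(161/171)    [3239 ≡ 161 mod 171]
  = -(171/161)    [QR: 161 ≡ 1 mod 4, sign kept]
  = -(10/161)    [171 ≡ 10 mod 161]
  = -(5/161)    [161 ≡ 1 mod 8 ⇒ (2/161) = +1]
  = -(161/5)    [QR: 5 ≡ 1 mod 4, sign kept]
  = -(1/5)    [161 ≡ 1 mod 5]
  = -1    [(1/5) = 1]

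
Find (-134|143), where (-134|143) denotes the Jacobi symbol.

1

Pull out -1: (-134|143) = (-1|143)·(134|143). Since 143 ≡ 3 (mod 4), (-1|143) = -1. Now have -(134|143).
Factor out 2: 134 = 2·67. Since 143 ≡ 7 (mod 8), (2|143) = +1. Now have -(67|143).
Both 67 ≡ 3 and 143 ≡ 3 (mod 4), so reciprocity gives (67|143) = -(143|67). Reduce: 143 ≡ 9 (mod 67). Now have (9|67).
9 ≡ 1 (mod 4), so quadratic reciprocity gives (9|67) = (67|9). Reduce: 67 ≡ 4 (mod 9). Now have (4|9).
Factor out 2: 4 = 2^2. Since 9 ≡ 1 (mod 8), (2|9) = +1, and (2|9)^2 = +1. Now have (1|9).
(1|9) = 1. Collecting the sign factors: 1.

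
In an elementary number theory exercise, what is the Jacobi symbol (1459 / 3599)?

Both 1459 ≡ 3 and 3599 ≡ 3 (mod 4), so reciprocity gives (1459 / 3599) = -(3599 / 1459). Reduce: 3599 ≡ 681 (mod 1459). Now have -(681 / 1459).
681 ≡ 1 (mod 4), so quadratic reciprocity gives (681 / 1459) = (1459 / 681). Reduce: 1459 ≡ 97 (mod 681). Now have -(97 / 681).
97 ≡ 1 (mod 4), so quadratic reciprocity gives (97 / 681) = (681 / 97). Reduce: 681 ≡ 2 (mod 97). Now have -(2 / 97).
Factor out 2: 2 = 2. Since 97 ≡ 1 (mod 8), (2 / 97) = +1. Now have -(1 / 97).
(1 / 97) = 1. Collecting the sign factors: -1.

-1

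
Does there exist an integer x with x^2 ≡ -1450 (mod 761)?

yes

(-1450/761)
  = (1450/761)    [761 ≡ 1 mod 4 ⇒ (-1/761) = +1]
  = (689/761)    [1450 ≡ 689 mod 761]
  = (761/689)    [QR: 689 ≡ 1 mod 4, sign kept]
  = (72/689)    [761 ≡ 72 mod 689]
  = (9/689)    [689 ≡ 1 mod 8 ⇒ (2/689)^3 = +1]
  = (689/9)    [QR: 9 ≡ 1 mod 4, sign kept]
  = (5/9)    [689 ≡ 5 mod 9]
  = (9/5)    [QR: 5 ≡ 1 mod 4, sign kept]
  = (4/5)    [9 ≡ 4 mod 5]
  = (1/5)    [5 ≡ 5 mod 8 ⇒ (2/5)^2 = +1]
  = 1    [(1/5) = 1]
The Legendre symbol is 1, so x^2 ≡ -1450 (mod 761) has solution.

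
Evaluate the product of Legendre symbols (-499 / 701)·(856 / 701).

-1

By multiplicativity, (-499·856 / 701) = (-499 / 701)·(856 / 701).
First factor (-499 / 701):
Pull out -1: (-499 / 701) = (-1 / 701)·(499 / 701). Since 701 ≡ 1 (mod 4), (-1 / 701) = +1. Now have (499 / 701).
701 ≡ 1 (mod 4), so quadratic reciprocity gives (499 / 701) = (701 / 499). Reduce: 701 ≡ 202 (mod 499). Now have (202 / 499).
Factor out 2: 202 = 2·101. Since 499 ≡ 3 (mod 8), (2 / 499) = -1. Now have -(101 / 499).
101 ≡ 1 (mod 4), so quadratic reciprocity gives (101 / 499) = (499 / 101). Reduce: 499 ≡ 95 (mod 101). Now have -(95 / 101).
101 ≡ 1 (mod 4), so quadratic reciprocity gives (95 / 101) = (101 / 95). Reduce: 101 ≡ 6 (mod 95). Now have -(6 / 95).
Factor out 2: 6 = 2·3. Since 95 ≡ 7 (mod 8), (2 / 95) = +1. Now have -(3 / 95).
Both 3 ≡ 3 and 95 ≡ 3 (mod 4), so reciprocity gives (3 / 95) = -(95 / 3). Reduce: 95 ≡ 2 (mod 3). Now have (2 / 3).
Factor out 2: 2 = 2. Since 3 ≡ 3 (mod 8), (2 / 3) = -1. Now have -(1 / 3).
(1 / 3) = 1. Collecting the sign factors: -1.
Second factor (856 / 701):
Reduce the numerator: 856 ≡ 155 (mod 701), so (856 / 701) = (155 / 701).
701 ≡ 1 (mod 4), so quadratic reciprocity gives (155 / 701) = (701 / 155). Reduce: 701 ≡ 81 (mod 155). Now have (81 / 155).
81 ≡ 1 (mod 4), so quadratic reciprocity gives (81 / 155) = (155 / 81). Reduce: 155 ≡ 74 (mod 81). Now have (74 / 81).
Factor out 2: 74 = 2·37. Since 81 ≡ 1 (mod 8), (2 / 81) = +1. Now have (37 / 81).
37 ≡ 1 (mod 4), so quadratic reciprocity gives (37 / 81) = (81 / 37). Reduce: 81 ≡ 7 (mod 37). Now have (7 / 37).
37 ≡ 1 (mod 4), so quadratic reciprocity gives (7 / 37) = (37 / 7). Reduce: 37 ≡ 2 (mod 7). Now have (2 / 7).
Factor out 2: 2 = 2. Since 7 ≡ 7 (mod 8), (2 / 7) = +1. Now have (1 / 7).
(1 / 7) = 1. Collecting the sign factors: 1.
Product: (-1)·(1) = -1.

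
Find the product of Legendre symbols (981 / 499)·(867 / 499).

-1

By multiplicativity, (981·867 / 499) = (981 / 499)·(867 / 499).
First factor (981 / 499):
(981 / 499)
  = (482 / 499)    [981 ≡ 482 mod 499]
  = -(241 / 499)    [499 ≡ 3 mod 8 ⇒ (2 / 499) = -1]
  = -(499 / 241)    [QR: 241 ≡ 1 mod 4, sign kept]
  = -(17 / 241)    [499 ≡ 17 mod 241]
  = -(241 / 17)    [QR: 17 ≡ 1 mod 4, sign kept]
  = -(3 / 17)    [241 ≡ 3 mod 17]
  = -(17 / 3)    [QR: 17 ≡ 1 mod 4, sign kept]
  = -(2 / 3)    [17 ≡ 2 mod 3]
  = (1 / 3)    [3 ≡ 3 mod 8 ⇒ (2 / 3) = -1]
  = 1    [(1 / 3) = 1]
Second factor (867 / 499):
(867 / 499)
  = (368 / 499)    [867 ≡ 368 mod 499]
  = (23 / 499)    [499 ≡ 3 mod 8 ⇒ (2 / 499)^4 = +1]
  = -(499 / 23)    [QR: both ≡ 3 mod 4, sign flips]
  = -(16 / 23)    [499 ≡ 16 mod 23]
  = -(1 / 23)    [23 ≡ 7 mod 8 ⇒ (2 / 23)^4 = +1]
  = -1    [(1 / 23) = 1]
Product: (1)·(-1) = -1.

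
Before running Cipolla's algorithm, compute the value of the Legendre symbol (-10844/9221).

(-10844/9221)
  = (7598/9221)    [-10844 ≡ 7598 mod 9221]
  = -(3799/9221)    [9221 ≡ 5 mod 8 ⇒ (2/9221) = -1]
  = -(9221/3799)    [QR: 9221 ≡ 1 mod 4, sign kept]
  = -(1623/3799)    [9221 ≡ 1623 mod 3799]
  = (3799/1623)    [QR: both ≡ 3 mod 4, sign flips]
  = (553/1623)    [3799 ≡ 553 mod 1623]
  = (1623/553)    [QR: 553 ≡ 1 mod 4, sign kept]
  = (517/553)    [1623 ≡ 517 mod 553]
  = (553/517)    [QR: 517 ≡ 1 mod 4, sign kept]
  = (36/517)    [553 ≡ 36 mod 517]
  = (9/517)    [517 ≡ 5 mod 8 ⇒ (2/517)^2 = +1]
  = (517/9)    [QR: 9 ≡ 1 mod 4, sign kept]
  = (4/9)    [517 ≡ 4 mod 9]
  = (1/9)    [9 ≡ 1 mod 8 ⇒ (2/9)^2 = +1]
  = 1    [(1/9) = 1]

1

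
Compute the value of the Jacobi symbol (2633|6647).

-1

2633 ≡ 1 (mod 4), so quadratic reciprocity gives (2633|6647) = (6647|2633). Reduce: 6647 ≡ 1381 (mod 2633). Now have (1381|2633).
1381 ≡ 1 (mod 4), so quadratic reciprocity gives (1381|2633) = (2633|1381). Reduce: 2633 ≡ 1252 (mod 1381). Now have (1252|1381).
Factor out 2: 1252 = 2^2·313. Since 1381 ≡ 5 (mod 8), (2|1381) = -1, and (2|1381)^2 = +1. Now have (313|1381).
313 ≡ 1 (mod 4), so quadratic reciprocity gives (313|1381) = (1381|313). Reduce: 1381 ≡ 129 (mod 313). Now have (129|313).
129 ≡ 1 (mod 4), so quadratic reciprocity gives (129|313) = (313|129). Reduce: 313 ≡ 55 (mod 129). Now have (55|129).
129 ≡ 1 (mod 4), so quadratic reciprocity gives (55|129) = (129|55). Reduce: 129 ≡ 19 (mod 55). Now have (19|55).
Both 19 ≡ 3 and 55 ≡ 3 (mod 4), so reciprocity gives (19|55) = -(55|19). Reduce: 55 ≡ 17 (mod 19). Now have -(17|19).
17 ≡ 1 (mod 4), so quadratic reciprocity gives (17|19) = (19|17). Reduce: 19 ≡ 2 (mod 17). Now have -(2|17).
Factor out 2: 2 = 2. Since 17 ≡ 1 (mod 8), (2|17) = +1. Now have -(1|17).
(1|17) = 1. Collecting the sign factors: -1.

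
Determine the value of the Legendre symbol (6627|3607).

-1

Reduce the numerator: 6627 ≡ 3020 (mod 3607), so (6627|3607) = (3020|3607).
Factor out 2: 3020 = 2^2·755. Since 3607 ≡ 7 (mod 8), (2|3607) = +1, and (2|3607)^2 = +1. Now have (755|3607).
Both 755 ≡ 3 and 3607 ≡ 3 (mod 4), so reciprocity gives (755|3607) = -(3607|755). Reduce: 3607 ≡ 587 (mod 755). Now have -(587|755).
Both 587 ≡ 3 and 755 ≡ 3 (mod 4), so reciprocity gives (587|755) = -(755|587). Reduce: 755 ≡ 168 (mod 587). Now have (168|587).
Factor out 2: 168 = 2^3·21. Since 587 ≡ 3 (mod 8), (2|587) = -1, and (2|587)^3 = -1. Now have -(21|587).
21 ≡ 1 (mod 4), so quadratic reciprocity gives (21|587) = (587|21). Reduce: 587 ≡ 20 (mod 21). Now have -(20|21).
Factor out 2: 20 = 2^2·5. Since 21 ≡ 5 (mod 8), (2|21) = -1, and (2|21)^2 = +1. Now have -(5|21).
5 ≡ 1 (mod 4), so quadratic reciprocity gives (5|21) = (21|5). Reduce: 21 ≡ 1 (mod 5). Now have -(1|5).
(1|5) = 1. Collecting the sign factors: -1.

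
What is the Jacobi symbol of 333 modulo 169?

Reduce the numerator: 333 ≡ 164 (mod 169), so (333 / 169) = (164 / 169).
Factor out 2: 164 = 2^2·41. Since 169 ≡ 1 (mod 8), (2 / 169) = +1, and (2 / 169)^2 = +1. Now have (41 / 169).
41 ≡ 1 (mod 4), so quadratic reciprocity gives (41 / 169) = (169 / 41). Reduce: 169 ≡ 5 (mod 41). Now have (5 / 41).
5 ≡ 1 (mod 4), so quadratic reciprocity gives (5 / 41) = (41 / 5). Reduce: 41 ≡ 1 (mod 5). Now have (1 / 5).
(1 / 5) = 1. Collecting the sign factors: 1.

1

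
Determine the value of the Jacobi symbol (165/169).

1

165 ≡ 1 (mod 4), so quadratic reciprocity gives (165/169) = (169/165). Reduce: 169 ≡ 4 (mod 165). Now have (4/165).
Factor out 2: 4 = 2^2. Since 165 ≡ 5 (mod 8), (2/165) = -1, and (2/165)^2 = +1. Now have (1/165).
(1/165) = 1. Collecting the sign factors: 1.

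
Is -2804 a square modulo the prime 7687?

(-2804/7687)
  = -(2804/7687)    [7687 ≡ 3 mod 4 ⇒ (-1/7687) = -1]
  = -(701/7687)    [7687 ≡ 7 mod 8 ⇒ (2/7687)^2 = +1]
  = -(7687/701)    [QR: 701 ≡ 1 mod 4, sign kept]
  = -(677/701)    [7687 ≡ 677 mod 701]
  = -(701/677)    [QR: 677 ≡ 1 mod 4, sign kept]
  = -(24/677)    [701 ≡ 24 mod 677]
  = (3/677)    [677 ≡ 5 mod 8 ⇒ (2/677)^3 = -1]
  = (677/3)    [QR: 677 ≡ 1 mod 4, sign kept]
  = (2/3)    [677 ≡ 2 mod 3]
  = -(1/3)    [3 ≡ 3 mod 8 ⇒ (2/3) = -1]
  = -1    [(1/3) = 1]
(-2804/7687) = -1, and 7687 is prime, so -2804 is not a quadratic residue mod 7687.

no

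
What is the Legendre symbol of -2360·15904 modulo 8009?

By multiplicativity, (-2360·15904/8009) = (-2360/8009)·(15904/8009).
First factor (-2360/8009):
(-2360/8009)
  = (2360/8009)    [8009 ≡ 1 mod 4 ⇒ (-1/8009) = +1]
  = (295/8009)    [8009 ≡ 1 mod 8 ⇒ (2/8009)^3 = +1]
  = (8009/295)    [QR: 8009 ≡ 1 mod 4, sign kept]
  = (44/295)    [8009 ≡ 44 mod 295]
  = (11/295)    [295 ≡ 7 mod 8 ⇒ (2/295)^2 = +1]
  = -(295/11)    [QR: both ≡ 3 mod 4, sign flips]
  = -(9/11)    [295 ≡ 9 mod 11]
  = -(11/9)    [QR: 9 ≡ 1 mod 4, sign kept]
  = -(2/9)    [11 ≡ 2 mod 9]
  = -(1/9)    [9 ≡ 1 mod 8 ⇒ (2/9) = +1]
  = -1    [(1/9) = 1]
Second factor (15904/8009):
(15904/8009)
  = (7895/8009)    [15904 ≡ 7895 mod 8009]
  = (8009/7895)    [QR: 8009 ≡ 1 mod 4, sign kept]
  = (114/7895)    [8009 ≡ 114 mod 7895]
  = (57/7895)    [7895 ≡ 7 mod 8 ⇒ (2/7895) = +1]
  = (7895/57)    [QR: 57 ≡ 1 mod 4, sign kept]
  = (29/57)    [7895 ≡ 29 mod 57]
  = (57/29)    [QR: 29 ≡ 1 mod 4, sign kept]
  = (28/29)    [57 ≡ 28 mod 29]
  = (7/29)    [29 ≡ 5 mod 8 ⇒ (2/29)^2 = +1]
  = (29/7)    [QR: 29 ≡ 1 mod 4, sign kept]
  = (1/7)    [29 ≡ 1 mod 7]
  = 1    [(1/7) = 1]
Product: (-1)·(1) = -1.

-1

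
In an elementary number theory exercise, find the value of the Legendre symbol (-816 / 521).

1

(-816 / 521)
  = (816 / 521)    [521 ≡ 1 mod 4 ⇒ (-1 / 521) = +1]
  = (295 / 521)    [816 ≡ 295 mod 521]
  = (521 / 295)    [QR: 521 ≡ 1 mod 4, sign kept]
  = (226 / 295)    [521 ≡ 226 mod 295]
  = (113 / 295)    [295 ≡ 7 mod 8 ⇒ (2 / 295) = +1]
  = (295 / 113)    [QR: 113 ≡ 1 mod 4, sign kept]
  = (69 / 113)    [295 ≡ 69 mod 113]
  = (113 / 69)    [QR: 69 ≡ 1 mod 4, sign kept]
  = (44 / 69)    [113 ≡ 44 mod 69]
  = (11 / 69)    [69 ≡ 5 mod 8 ⇒ (2 / 69)^2 = +1]
  = (69 / 11)    [QR: 69 ≡ 1 mod 4, sign kept]
  = (3 / 11)    [69 ≡ 3 mod 11]
  = -(11 / 3)    [QR: both ≡ 3 mod 4, sign flips]
  = -(2 / 3)    [11 ≡ 2 mod 3]
  = (1 / 3)    [3 ≡ 3 mod 8 ⇒ (2 / 3) = -1]
  = 1    [(1 / 3) = 1]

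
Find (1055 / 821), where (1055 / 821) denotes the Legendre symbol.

1

(1055 / 821)
  = (234 / 821)    [1055 ≡ 234 mod 821]
  = -(117 / 821)    [821 ≡ 5 mod 8 ⇒ (2 / 821) = -1]
  = -(821 / 117)    [QR: 117 ≡ 1 mod 4, sign kept]
  = -(2 / 117)    [821 ≡ 2 mod 117]
  = (1 / 117)    [117 ≡ 5 mod 8 ⇒ (2 / 117) = -1]
  = 1    [(1 / 117) = 1]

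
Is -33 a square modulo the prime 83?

no

Pull out -1: (-33/83) = (-1/83)·(33/83). Since 83 ≡ 3 (mod 4), (-1/83) = -1. Now have -(33/83).
33 ≡ 1 (mod 4), so quadratic reciprocity gives (33/83) = (83/33). Reduce: 83 ≡ 17 (mod 33). Now have -(17/33).
17 ≡ 1 (mod 4), so quadratic reciprocity gives (17/33) = (33/17). Reduce: 33 ≡ 16 (mod 17). Now have -(16/17).
Factor out 2: 16 = 2^4. Since 17 ≡ 1 (mod 8), (2/17) = +1, and (2/17)^4 = +1. Now have -(1/17).
(1/17) = 1. Collecting the sign factors: -1.
(-33/83) = -1, and 83 is prime, so -33 is not a quadratic residue mod 83.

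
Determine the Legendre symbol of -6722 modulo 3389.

-1

Pull out -1: (-6722 / 3389) = (-1 / 3389)·(6722 / 3389). Since 3389 ≡ 1 (mod 4), (-1 / 3389) = +1. Now have (6722 / 3389).
Reduce the numerator: 6722 ≡ 3333 (mod 3389), so (6722 / 3389) = (3333 / 3389).
3333 ≡ 1 (mod 4), so quadratic reciprocity gives (3333 / 3389) = (3389 / 3333). Reduce: 3389 ≡ 56 (mod 3333). Now have (56 / 3333).
Factor out 2: 56 = 2^3·7. Since 3333 ≡ 5 (mod 8), (2 / 3333) = -1, and (2 / 3333)^3 = -1. Now have -(7 / 3333).
3333 ≡ 1 (mod 4), so quadratic reciprocity gives (7 / 3333) = (3333 / 7). Reduce: 3333 ≡ 1 (mod 7). Now have -(1 / 7).
(1 / 7) = 1. Collecting the sign factors: -1.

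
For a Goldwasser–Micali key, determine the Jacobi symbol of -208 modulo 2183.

(-208/2183)
  = (1975/2183)    [-208 ≡ 1975 mod 2183]
  = -(2183/1975)    [QR: both ≡ 3 mod 4, sign flips]
  = -(208/1975)    [2183 ≡ 208 mod 1975]
  = -(13/1975)    [1975 ≡ 7 mod 8 ⇒ (2/1975)^4 = +1]
  = -(1975/13)    [QR: 13 ≡ 1 mod 4, sign kept]
  = -(12/13)    [1975 ≡ 12 mod 13]
  = -(3/13)    [13 ≡ 5 mod 8 ⇒ (2/13)^2 = +1]
  = -(13/3)    [QR: 13 ≡ 1 mod 4, sign kept]
  = -(1/3)    [13 ≡ 1 mod 3]
  = -1    [(1/3) = 1]

-1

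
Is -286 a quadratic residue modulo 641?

yes

Reduce the numerator: -286 ≡ 355 (mod 641), so (-286/641) = (355/641).
641 ≡ 1 (mod 4), so quadratic reciprocity gives (355/641) = (641/355). Reduce: 641 ≡ 286 (mod 355). Now have (286/355).
Factor out 2: 286 = 2·143. Since 355 ≡ 3 (mod 8), (2/355) = -1. Now have -(143/355).
Both 143 ≡ 3 and 355 ≡ 3 (mod 4), so reciprocity gives (143/355) = -(355/143). Reduce: 355 ≡ 69 (mod 143). Now have (69/143).
69 ≡ 1 (mod 4), so quadratic reciprocity gives (69/143) = (143/69). Reduce: 143 ≡ 5 (mod 69). Now have (5/69).
5 ≡ 1 (mod 4), so quadratic reciprocity gives (5/69) = (69/5). Reduce: 69 ≡ 4 (mod 5). Now have (4/5).
Factor out 2: 4 = 2^2. Since 5 ≡ 5 (mod 8), (2/5) = -1, and (2/5)^2 = +1. Now have (1/5).
(1/5) = 1. Collecting the sign factors: 1.
(-286/641) = 1, and 641 is prime, so -286 is a quadratic residue mod 641.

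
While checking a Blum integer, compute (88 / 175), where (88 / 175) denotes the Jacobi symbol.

Factor out 2: 88 = 2^3·11. Since 175 ≡ 7 (mod 8), (2 / 175) = +1, and (2 / 175)^3 = +1. Now have (11 / 175).
Both 11 ≡ 3 and 175 ≡ 3 (mod 4), so reciprocity gives (11 / 175) = -(175 / 11). Reduce: 175 ≡ 10 (mod 11). Now have -(10 / 11).
Factor out 2: 10 = 2·5. Since 11 ≡ 3 (mod 8), (2 / 11) = -1. Now have (5 / 11).
5 ≡ 1 (mod 4), so quadratic reciprocity gives (5 / 11) = (11 / 5). Reduce: 11 ≡ 1 (mod 5). Now have (1 / 5).
(1 / 5) = 1. Collecting the sign factors: 1.

1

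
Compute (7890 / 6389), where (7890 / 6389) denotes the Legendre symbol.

(7890 / 6389)
  = (1501 / 6389)    [7890 ≡ 1501 mod 6389]
  = (6389 / 1501)    [QR: 1501 ≡ 1 mod 4, sign kept]
  = (385 / 1501)    [6389 ≡ 385 mod 1501]
  = (1501 / 385)    [QR: 385 ≡ 1 mod 4, sign kept]
  = (346 / 385)    [1501 ≡ 346 mod 385]
  = (173 / 385)    [385 ≡ 1 mod 8 ⇒ (2 / 385) = +1]
  = (385 / 173)    [QR: 173 ≡ 1 mod 4, sign kept]
  = (39 / 173)    [385 ≡ 39 mod 173]
  = (173 / 39)    [QR: 173 ≡ 1 mod 4, sign kept]
  = (17 / 39)    [173 ≡ 17 mod 39]
  = (39 / 17)    [QR: 17 ≡ 1 mod 4, sign kept]
  = (5 / 17)    [39 ≡ 5 mod 17]
  = (17 / 5)    [QR: 5 ≡ 1 mod 4, sign kept]
  = (2 / 5)    [17 ≡ 2 mod 5]
  = -(1 / 5)    [5 ≡ 5 mod 8 ⇒ (2 / 5) = -1]
  = -1    [(1 / 5) = 1]

-1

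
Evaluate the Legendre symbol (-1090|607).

(-1090|607)
  = -(1090|607)    [607 ≡ 3 mod 4 ⇒ (-1|607) = -1]
  = -(483|607)    [1090 ≡ 483 mod 607]
  = (607|483)    [QR: both ≡ 3 mod 4, sign flips]
  = (124|483)    [607 ≡ 124 mod 483]
  = (31|483)    [483 ≡ 3 mod 8 ⇒ (2|483)^2 = +1]
  = -(483|31)    [QR: both ≡ 3 mod 4, sign flips]
  = -(18|31)    [483 ≡ 18 mod 31]
  = -(9|31)    [31 ≡ 7 mod 8 ⇒ (2|31) = +1]
  = -(31|9)    [QR: 9 ≡ 1 mod 4, sign kept]
  = -(4|9)    [31 ≡ 4 mod 9]
  = -(1|9)    [9 ≡ 1 mod 8 ⇒ (2|9)^2 = +1]
  = -1    [(1|9) = 1]

-1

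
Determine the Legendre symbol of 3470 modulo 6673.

(3470|6673)
  = (1735|6673)    [6673 ≡ 1 mod 8 ⇒ (2|6673) = +1]
  = (6673|1735)    [QR: 6673 ≡ 1 mod 4, sign kept]
  = (1468|1735)    [6673 ≡ 1468 mod 1735]
  = (367|1735)    [1735 ≡ 7 mod 8 ⇒ (2|1735)^2 = +1]
  = -(1735|367)    [QR: both ≡ 3 mod 4, sign flips]
  = -(267|367)    [1735 ≡ 267 mod 367]
  = (367|267)    [QR: both ≡ 3 mod 4, sign flips]
  = (100|267)    [367 ≡ 100 mod 267]
  = (25|267)    [267 ≡ 3 mod 8 ⇒ (2|267)^2 = +1]
  = (267|25)    [QR: 25 ≡ 1 mod 4, sign kept]
  = (17|25)    [267 ≡ 17 mod 25]
  = (25|17)    [QR: 17 ≡ 1 mod 4, sign kept]
  = (8|17)    [25 ≡ 8 mod 17]
  = (1|17)    [17 ≡ 1 mod 8 ⇒ (2|17)^3 = +1]
  = 1    [(1|17) = 1]

1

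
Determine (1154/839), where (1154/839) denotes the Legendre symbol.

1

Reduce the numerator: 1154 ≡ 315 (mod 839), so (1154/839) = (315/839).
Both 315 ≡ 3 and 839 ≡ 3 (mod 4), so reciprocity gives (315/839) = -(839/315). Reduce: 839 ≡ 209 (mod 315). Now have -(209/315).
209 ≡ 1 (mod 4), so quadratic reciprocity gives (209/315) = (315/209). Reduce: 315 ≡ 106 (mod 209). Now have -(106/209).
Factor out 2: 106 = 2·53. Since 209 ≡ 1 (mod 8), (2/209) = +1. Now have -(53/209).
53 ≡ 1 (mod 4), so quadratic reciprocity gives (53/209) = (209/53). Reduce: 209 ≡ 50 (mod 53). Now have -(50/53).
Factor out 2: 50 = 2·25. Since 53 ≡ 5 (mod 8), (2/53) = -1. Now have (25/53).
25 ≡ 1 (mod 4), so quadratic reciprocity gives (25/53) = (53/25). Reduce: 53 ≡ 3 (mod 25). Now have (3/25).
25 ≡ 1 (mod 4), so quadratic reciprocity gives (3/25) = (25/3). Reduce: 25 ≡ 1 (mod 3). Now have (1/3).
(1/3) = 1. Collecting the sign factors: 1.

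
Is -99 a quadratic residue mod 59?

yes

Pull out -1: (-99/59) = (-1/59)·(99/59). Since 59 ≡ 3 (mod 4), (-1/59) = -1. Now have -(99/59).
Reduce the numerator: 99 ≡ 40 (mod 59), so (99/59) = (40/59).
Factor out 2: 40 = 2^3·5. Since 59 ≡ 3 (mod 8), (2/59) = -1, and (2/59)^3 = -1. Now have (5/59).
5 ≡ 1 (mod 4), so quadratic reciprocity gives (5/59) = (59/5). Reduce: 59 ≡ 4 (mod 5). Now have (4/5).
Factor out 2: 4 = 2^2. Since 5 ≡ 5 (mod 8), (2/5) = -1, and (2/5)^2 = +1. Now have (1/5).
(1/5) = 1. Collecting the sign factors: 1.
The Legendre symbol is 1, so x^2 ≡ -99 (mod 59) has solution.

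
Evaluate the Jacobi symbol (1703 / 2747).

1

(1703 / 2747)
  = -(2747 / 1703)    [QR: both ≡ 3 mod 4, sign flips]
  = -(1044 / 1703)    [2747 ≡ 1044 mod 1703]
  = -(261 / 1703)    [1703 ≡ 7 mod 8 ⇒ (2 / 1703)^2 = +1]
  = -(1703 / 261)    [QR: 261 ≡ 1 mod 4, sign kept]
  = -(137 / 261)    [1703 ≡ 137 mod 261]
  = -(261 / 137)    [QR: 137 ≡ 1 mod 4, sign kept]
  = -(124 / 137)    [261 ≡ 124 mod 137]
  = -(31 / 137)    [137 ≡ 1 mod 8 ⇒ (2 / 137)^2 = +1]
  = -(137 / 31)    [QR: 137 ≡ 1 mod 4, sign kept]
  = -(13 / 31)    [137 ≡ 13 mod 31]
  = -(31 / 13)    [QR: 13 ≡ 1 mod 4, sign kept]
  = -(5 / 13)    [31 ≡ 5 mod 13]
  = -(13 / 5)    [QR: 5 ≡ 1 mod 4, sign kept]
  = -(3 / 5)    [13 ≡ 3 mod 5]
  = -(5 / 3)    [QR: 5 ≡ 1 mod 4, sign kept]
  = -(2 / 3)    [5 ≡ 2 mod 3]
  = (1 / 3)    [3 ≡ 3 mod 8 ⇒ (2 / 3) = -1]
  = 1    [(1 / 3) = 1]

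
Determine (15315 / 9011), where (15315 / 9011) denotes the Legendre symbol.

Reduce the numerator: 15315 ≡ 6304 (mod 9011), so (15315 / 9011) = (6304 / 9011).
Factor out 2: 6304 = 2^5·197. Since 9011 ≡ 3 (mod 8), (2 / 9011) = -1, and (2 / 9011)^5 = -1. Now have -(197 / 9011).
197 ≡ 1 (mod 4), so quadratic reciprocity gives (197 / 9011) = (9011 / 197). Reduce: 9011 ≡ 146 (mod 197). Now have -(146 / 197).
Factor out 2: 146 = 2·73. Since 197 ≡ 5 (mod 8), (2 / 197) = -1. Now have (73 / 197).
73 ≡ 1 (mod 4), so quadratic reciprocity gives (73 / 197) = (197 / 73). Reduce: 197 ≡ 51 (mod 73). Now have (51 / 73).
73 ≡ 1 (mod 4), so quadratic reciprocity gives (51 / 73) = (73 / 51). Reduce: 73 ≡ 22 (mod 51). Now have (22 / 51).
Factor out 2: 22 = 2·11. Since 51 ≡ 3 (mod 8), (2 / 51) = -1. Now have -(11 / 51).
Both 11 ≡ 3 and 51 ≡ 3 (mod 4), so reciprocity gives (11 / 51) = -(51 / 11). Reduce: 51 ≡ 7 (mod 11). Now have (7 / 11).
Both 7 ≡ 3 and 11 ≡ 3 (mod 4), so reciprocity gives (7 / 11) = -(11 / 7). Reduce: 11 ≡ 4 (mod 7). Now have -(4 / 7).
Factor out 2: 4 = 2^2. Since 7 ≡ 7 (mod 8), (2 / 7) = +1, and (2 / 7)^2 = +1. Now have -(1 / 7).
(1 / 7) = 1. Collecting the sign factors: -1.

-1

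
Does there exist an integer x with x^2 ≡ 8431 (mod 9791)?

Both 8431 ≡ 3 and 9791 ≡ 3 (mod 4), so reciprocity gives (8431/9791) = -(9791/8431). Reduce: 9791 ≡ 1360 (mod 8431). Now have -(1360/8431).
Factor out 2: 1360 = 2^4·85. Since 8431 ≡ 7 (mod 8), (2/8431) = +1, and (2/8431)^4 = +1. Now have -(85/8431).
85 ≡ 1 (mod 4), so quadratic reciprocity gives (85/8431) = (8431/85). Reduce: 8431 ≡ 16 (mod 85). Now have -(16/85).
Factor out 2: 16 = 2^4. Since 85 ≡ 5 (mod 8), (2/85) = -1, and (2/85)^4 = +1. Now have -(1/85).
(1/85) = 1. Collecting the sign factors: -1.
The Legendre symbol is -1, so x^2 ≡ 8431 (mod 9791) has no solution.

no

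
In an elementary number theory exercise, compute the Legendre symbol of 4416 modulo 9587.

Factor out 2: 4416 = 2^6·69. Since 9587 ≡ 3 (mod 8), (2/9587) = -1, and (2/9587)^6 = +1. Now have (69/9587).
69 ≡ 1 (mod 4), so quadratic reciprocity gives (69/9587) = (9587/69). Reduce: 9587 ≡ 65 (mod 69). Now have (65/69).
65 ≡ 1 (mod 4), so quadratic reciprocity gives (65/69) = (69/65). Reduce: 69 ≡ 4 (mod 65). Now have (4/65).
Factor out 2: 4 = 2^2. Since 65 ≡ 1 (mod 8), (2/65) = +1, and (2/65)^2 = +1. Now have (1/65).
(1/65) = 1. Collecting the sign factors: 1.

1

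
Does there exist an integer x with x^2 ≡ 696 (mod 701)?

Factor out 2: 696 = 2^3·87. Since 701 ≡ 5 (mod 8), (2/701) = -1, and (2/701)^3 = -1. Now have -(87/701).
701 ≡ 1 (mod 4), so quadratic reciprocity gives (87/701) = (701/87). Reduce: 701 ≡ 5 (mod 87). Now have -(5/87).
5 ≡ 1 (mod 4), so quadratic reciprocity gives (5/87) = (87/5). Reduce: 87 ≡ 2 (mod 5). Now have -(2/5).
Factor out 2: 2 = 2. Since 5 ≡ 5 (mod 8), (2/5) = -1. Now have (1/5).
(1/5) = 1. Collecting the sign factors: 1.
The Legendre symbol is 1, so x^2 ≡ 696 (mod 701) has solution.

yes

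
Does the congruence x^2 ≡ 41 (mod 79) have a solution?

no

(41|79)
  = (79|41)    [QR: 41 ≡ 1 mod 4, sign kept]
  = (38|41)    [79 ≡ 38 mod 41]
  = (19|41)    [41 ≡ 1 mod 8 ⇒ (2|41) = +1]
  = (41|19)    [QR: 41 ≡ 1 mod 4, sign kept]
  = (3|19)    [41 ≡ 3 mod 19]
  = -(19|3)    [QR: both ≡ 3 mod 4, sign flips]
  = -(1|3)    [19 ≡ 1 mod 3]
  = -1    [(1|3) = 1]
(41|79) = -1, and 79 is prime, so 41 is not a quadratic residue mod 79.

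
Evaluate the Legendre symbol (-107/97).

Reduce the numerator: -107 ≡ 87 (mod 97), so (-107/97) = (87/97).
97 ≡ 1 (mod 4), so quadratic reciprocity gives (87/97) = (97/87). Reduce: 97 ≡ 10 (mod 87). Now have (10/87).
Factor out 2: 10 = 2·5. Since 87 ≡ 7 (mod 8), (2/87) = +1. Now have (5/87).
5 ≡ 1 (mod 4), so quadratic reciprocity gives (5/87) = (87/5). Reduce: 87 ≡ 2 (mod 5). Now have (2/5).
Factor out 2: 2 = 2. Since 5 ≡ 5 (mod 8), (2/5) = -1. Now have -(1/5).
(1/5) = 1. Collecting the sign factors: -1.

-1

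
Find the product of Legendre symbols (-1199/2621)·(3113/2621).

By multiplicativity, (-1199·3113/2621) = (-1199/2621)·(3113/2621).
First factor (-1199/2621):
Reduce the numerator: -1199 ≡ 1422 (mod 2621), so (-1199/2621) = (1422/2621).
Factor out 2: 1422 = 2·711. Since 2621 ≡ 5 (mod 8), (2/2621) = -1. Now have -(711/2621).
2621 ≡ 1 (mod 4), so quadratic reciprocity gives (711/2621) = (2621/711). Reduce: 2621 ≡ 488 (mod 711). Now have -(488/711).
Factor out 2: 488 = 2^3·61. Since 711 ≡ 7 (mod 8), (2/711) = +1, and (2/711)^3 = +1. Now have -(61/711).
61 ≡ 1 (mod 4), so quadratic reciprocity gives (61/711) = (711/61). Reduce: 711 ≡ 40 (mod 61). Now have -(40/61).
Factor out 2: 40 = 2^3·5. Since 61 ≡ 5 (mod 8), (2/61) = -1, and (2/61)^3 = -1. Now have (5/61).
5 ≡ 1 (mod 4), so quadratic reciprocity gives (5/61) = (61/5). Reduce: 61 ≡ 1 (mod 5). Now have (1/5).
(1/5) = 1. Collecting the sign factors: 1.
Second factor (3113/2621):
Reduce the numerator: 3113 ≡ 492 (mod 2621), so (3113/2621) = (492/2621).
Factor out 2: 492 = 2^2·123. Since 2621 ≡ 5 (mod 8), (2/2621) = -1, and (2/2621)^2 = +1. Now have (123/2621).
2621 ≡ 1 (mod 4), so quadratic reciprocity gives (123/2621) = (2621/123). Reduce: 2621 ≡ 38 (mod 123). Now have (38/123).
Factor out 2: 38 = 2·19. Since 123 ≡ 3 (mod 8), (2/123) = -1. Now have -(19/123).
Both 19 ≡ 3 and 123 ≡ 3 (mod 4), so reciprocity gives (19/123) = -(123/19). Reduce: 123 ≡ 9 (mod 19). Now have (9/19).
9 ≡ 1 (mod 4), so quadratic reciprocity gives (9/19) = (19/9). Reduce: 19 ≡ 1 (mod 9). Now have (1/9).
(1/9) = 1. Collecting the sign factors: 1.
Product: (1)·(1) = 1.

1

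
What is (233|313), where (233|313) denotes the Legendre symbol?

233 ≡ 1 (mod 4), so quadratic reciprocity gives (233|313) = (313|233). Reduce: 313 ≡ 80 (mod 233). Now have (80|233).
Factor out 2: 80 = 2^4·5. Since 233 ≡ 1 (mod 8), (2|233) = +1, and (2|233)^4 = +1. Now have (5|233).
5 ≡ 1 (mod 4), so quadratic reciprocity gives (5|233) = (233|5). Reduce: 233 ≡ 3 (mod 5). Now have (3|5).
5 ≡ 1 (mod 4), so quadratic reciprocity gives (3|5) = (5|3). Reduce: 5 ≡ 2 (mod 3). Now have (2|3).
Factor out 2: 2 = 2. Since 3 ≡ 3 (mod 8), (2|3) = -1. Now have -(1|3).
(1|3) = 1. Collecting the sign factors: -1.

-1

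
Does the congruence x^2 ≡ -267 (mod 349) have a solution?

no

Pull out -1: (-267|349) = (-1|349)·(267|349). Since 349 ≡ 1 (mod 4), (-1|349) = +1. Now have (267|349).
349 ≡ 1 (mod 4), so quadratic reciprocity gives (267|349) = (349|267). Reduce: 349 ≡ 82 (mod 267). Now have (82|267).
Factor out 2: 82 = 2·41. Since 267 ≡ 3 (mod 8), (2|267) = -1. Now have -(41|267).
41 ≡ 1 (mod 4), so quadratic reciprocity gives (41|267) = (267|41). Reduce: 267 ≡ 21 (mod 41). Now have -(21|41).
21 ≡ 1 (mod 4), so quadratic reciprocity gives (21|41) = (41|21). Reduce: 41 ≡ 20 (mod 21). Now have -(20|21).
Factor out 2: 20 = 2^2·5. Since 21 ≡ 5 (mod 8), (2|21) = -1, and (2|21)^2 = +1. Now have -(5|21).
5 ≡ 1 (mod 4), so quadratic reciprocity gives (5|21) = (21|5). Reduce: 21 ≡ 1 (mod 5). Now have -(1|5).
(1|5) = 1. Collecting the sign factors: -1.
The Legendre symbol is -1, so x^2 ≡ -267 (mod 349) has no solution.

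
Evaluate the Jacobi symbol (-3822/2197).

0

(-3822/2197)
  = (572/2197)    [-3822 ≡ 572 mod 2197]
  = (143/2197)    [2197 ≡ 5 mod 8 ⇒ (2/2197)^2 = +1]
  = (2197/143)    [QR: 2197 ≡ 1 mod 4, sign kept]
  = (52/143)    [2197 ≡ 52 mod 143]
  = (13/143)    [143 ≡ 7 mod 8 ⇒ (2/143)^2 = +1]
  = (143/13)    [QR: 13 ≡ 1 mod 4, sign kept]
  = (0/13)    [143 ≡ 0 mod 13]
  = 0    [numerator 0, gcd > 1]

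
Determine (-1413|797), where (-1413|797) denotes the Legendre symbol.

(-1413|797)
  = (181|797)    [-1413 ≡ 181 mod 797]
  = (797|181)    [QR: 181 ≡ 1 mod 4, sign kept]
  = (73|181)    [797 ≡ 73 mod 181]
  = (181|73)    [QR: 73 ≡ 1 mod 4, sign kept]
  = (35|73)    [181 ≡ 35 mod 73]
  = (73|35)    [QR: 73 ≡ 1 mod 4, sign kept]
  = (3|35)    [73 ≡ 3 mod 35]
  = -(35|3)    [QR: both ≡ 3 mod 4, sign flips]
  = -(2|3)    [35 ≡ 2 mod 3]
  = (1|3)    [3 ≡ 3 mod 8 ⇒ (2|3) = -1]
  = 1    [(1|3) = 1]

1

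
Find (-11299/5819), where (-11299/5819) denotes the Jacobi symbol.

(-11299/5819)
  = (339/5819)    [-11299 ≡ 339 mod 5819]
  = -(5819/339)    [QR: both ≡ 3 mod 4, sign flips]
  = -(56/339)    [5819 ≡ 56 mod 339]
  = (7/339)    [339 ≡ 3 mod 8 ⇒ (2/339)^3 = -1]
  = -(339/7)    [QR: both ≡ 3 mod 4, sign flips]
  = -(3/7)    [339 ≡ 3 mod 7]
  = (7/3)    [QR: both ≡ 3 mod 4, sign flips]
  = (1/3)    [7 ≡ 1 mod 3]
  = 1    [(1/3) = 1]

1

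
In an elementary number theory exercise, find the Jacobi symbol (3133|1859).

Reduce the numerator: 3133 ≡ 1274 (mod 1859), so (3133|1859) = (1274|1859).
Factor out 2: 1274 = 2·637. Since 1859 ≡ 3 (mod 8), (2|1859) = -1. Now have -(637|1859).
637 ≡ 1 (mod 4), so quadratic reciprocity gives (637|1859) = (1859|637). Reduce: 1859 ≡ 585 (mod 637). Now have -(585|637).
585 ≡ 1 (mod 4), so quadratic reciprocity gives (585|637) = (637|585). Reduce: 637 ≡ 52 (mod 585). Now have -(52|585).
Factor out 2: 52 = 2^2·13. Since 585 ≡ 1 (mod 8), (2|585) = +1, and (2|585)^2 = +1. Now have -(13|585).
13 ≡ 1 (mod 4), so quadratic reciprocity gives (13|585) = (585|13). Reduce: 585 ≡ 0 (mod 13). Now have -(0|13).
The numerator is now 0 with denominator 13 > 1: the symbol is 0.

0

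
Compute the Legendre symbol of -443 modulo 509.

Pull out -1: (-443/509) = (-1/509)·(443/509). Since 509 ≡ 1 (mod 4), (-1/509) = +1. Now have (443/509).
509 ≡ 1 (mod 4), so quadratic reciprocity gives (443/509) = (509/443). Reduce: 509 ≡ 66 (mod 443). Now have (66/443).
Factor out 2: 66 = 2·33. Since 443 ≡ 3 (mod 8), (2/443) = -1. Now have -(33/443).
33 ≡ 1 (mod 4), so quadratic reciprocity gives (33/443) = (443/33). Reduce: 443 ≡ 14 (mod 33). Now have -(14/33).
Factor out 2: 14 = 2·7. Since 33 ≡ 1 (mod 8), (2/33) = +1. Now have -(7/33).
33 ≡ 1 (mod 4), so quadratic reciprocity gives (7/33) = (33/7). Reduce: 33 ≡ 5 (mod 7). Now have -(5/7).
5 ≡ 1 (mod 4), so quadratic reciprocity gives (5/7) = (7/5). Reduce: 7 ≡ 2 (mod 5). Now have -(2/5).
Factor out 2: 2 = 2. Since 5 ≡ 5 (mod 8), (2/5) = -1. Now have (1/5).
(1/5) = 1. Collecting the sign factors: 1.

1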